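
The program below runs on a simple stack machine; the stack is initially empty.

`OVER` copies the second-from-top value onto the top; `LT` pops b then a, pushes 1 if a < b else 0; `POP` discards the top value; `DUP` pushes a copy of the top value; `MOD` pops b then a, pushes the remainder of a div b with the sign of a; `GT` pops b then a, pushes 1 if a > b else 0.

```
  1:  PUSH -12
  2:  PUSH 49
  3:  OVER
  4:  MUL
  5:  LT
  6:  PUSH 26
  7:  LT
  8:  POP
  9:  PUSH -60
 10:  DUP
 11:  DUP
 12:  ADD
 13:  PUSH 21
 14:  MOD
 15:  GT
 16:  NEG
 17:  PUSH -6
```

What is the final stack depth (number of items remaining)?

2

PUSH -12 → [-12]
PUSH 49  → [-12, 49]
OVER     → [-12, 49, -12]
MUL      → [-12, -588]
LT       → [0]
PUSH 26  → [0, 26]
LT       → [1]
POP      → []
PUSH -60 → [-60]
DUP      → [-60, -60]
DUP      → [-60, -60, -60]
ADD      → [-60, -120]
PUSH 21  → [-60, -120, 21]
MOD      → [-60, -15]
GT       → [0]
NEG      → [0]
PUSH -6  → [0, -6]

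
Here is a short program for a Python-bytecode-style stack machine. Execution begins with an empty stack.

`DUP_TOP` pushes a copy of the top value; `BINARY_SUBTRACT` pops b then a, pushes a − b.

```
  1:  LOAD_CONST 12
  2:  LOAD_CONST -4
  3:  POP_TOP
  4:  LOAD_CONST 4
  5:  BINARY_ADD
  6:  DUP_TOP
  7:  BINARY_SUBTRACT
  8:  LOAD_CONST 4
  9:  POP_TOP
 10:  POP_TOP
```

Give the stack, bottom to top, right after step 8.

LOAD_CONST 12   : [12]
LOAD_CONST -4   : [12, -4]
POP_TOP         : [12]
LOAD_CONST 4    : [12, 4]
BINARY_ADD      : [16]
DUP_TOP         : [16, 16]
BINARY_SUBTRACT : [0]
LOAD_CONST 4    : [0, 4]

[0, 4]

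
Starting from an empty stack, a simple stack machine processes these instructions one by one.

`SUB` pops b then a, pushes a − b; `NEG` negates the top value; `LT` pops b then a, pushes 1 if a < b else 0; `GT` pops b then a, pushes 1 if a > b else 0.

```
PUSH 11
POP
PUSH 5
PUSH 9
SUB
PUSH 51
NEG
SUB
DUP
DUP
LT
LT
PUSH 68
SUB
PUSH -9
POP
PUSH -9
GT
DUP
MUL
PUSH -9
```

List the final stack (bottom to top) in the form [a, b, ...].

PUSH 11 → [11]
POP     → []
PUSH 5  → [5]
PUSH 9  → [5, 9]
SUB     → [-4]
PUSH 51 → [-4, 51]
NEG     → [-4, -51]
SUB     → [47]
DUP     → [47, 47]
DUP     → [47, 47, 47]
LT      → [47, 0]
LT      → [0]
PUSH 68 → [0, 68]
SUB     → [-68]
PUSH -9 → [-68, -9]
POP     → [-68]
PUSH -9 → [-68, -9]
GT      → [0]
DUP     → [0, 0]
MUL     → [0]
PUSH -9 → [0, -9]

[0, -9]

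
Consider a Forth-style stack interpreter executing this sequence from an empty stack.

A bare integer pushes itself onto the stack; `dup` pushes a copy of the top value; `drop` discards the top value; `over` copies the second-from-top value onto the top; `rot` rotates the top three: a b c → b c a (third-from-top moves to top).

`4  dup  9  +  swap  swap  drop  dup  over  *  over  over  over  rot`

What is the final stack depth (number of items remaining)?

4    → [4]
dup  → [4, 4]
9    → [4, 4, 9]
+    → [4, 13]
swap → [13, 4]
swap → [4, 13]
drop → [4]
dup  → [4, 4]
over → [4, 4, 4]
*    → [4, 16]
over → [4, 16, 4]
over → [4, 16, 4, 16]
over → [4, 16, 4, 16, 4]
rot  → [4, 16, 16, 4, 4]

5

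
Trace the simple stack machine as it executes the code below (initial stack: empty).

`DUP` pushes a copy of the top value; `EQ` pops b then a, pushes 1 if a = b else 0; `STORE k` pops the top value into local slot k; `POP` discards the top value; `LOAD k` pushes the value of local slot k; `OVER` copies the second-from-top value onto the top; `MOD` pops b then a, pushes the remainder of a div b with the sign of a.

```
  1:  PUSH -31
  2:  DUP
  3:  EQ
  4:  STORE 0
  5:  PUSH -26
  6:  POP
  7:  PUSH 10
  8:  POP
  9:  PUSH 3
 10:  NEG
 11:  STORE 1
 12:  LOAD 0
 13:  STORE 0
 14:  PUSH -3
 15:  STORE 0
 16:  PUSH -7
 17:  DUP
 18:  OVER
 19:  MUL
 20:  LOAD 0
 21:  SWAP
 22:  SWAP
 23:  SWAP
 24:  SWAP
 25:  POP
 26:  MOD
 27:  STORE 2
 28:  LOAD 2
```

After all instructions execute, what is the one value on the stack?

PUSH -31 : [-31]
DUP      : [-31, -31]
EQ       : [1]
STORE 0  : []
PUSH -26 : [-26]
POP      : []
PUSH 10  : [10]
POP      : []
PUSH 3   : [3]
NEG      : [-3]
STORE 1  : []
LOAD 0   : [1]
STORE 0  : []
PUSH -3  : [-3]
STORE 0  : []
PUSH -7  : [-7]
DUP      : [-7, -7]
OVER     : [-7, -7, -7]
MUL      : [-7, 49]
LOAD 0   : [-7, 49, -3]
SWAP     : [-7, -3, 49]
SWAP     : [-7, 49, -3]
SWAP     : [-7, -3, 49]
SWAP     : [-7, 49, -3]
POP      : [-7, 49]
MOD      : [-7]
STORE 2  : []
LOAD 2   : [-7]

-7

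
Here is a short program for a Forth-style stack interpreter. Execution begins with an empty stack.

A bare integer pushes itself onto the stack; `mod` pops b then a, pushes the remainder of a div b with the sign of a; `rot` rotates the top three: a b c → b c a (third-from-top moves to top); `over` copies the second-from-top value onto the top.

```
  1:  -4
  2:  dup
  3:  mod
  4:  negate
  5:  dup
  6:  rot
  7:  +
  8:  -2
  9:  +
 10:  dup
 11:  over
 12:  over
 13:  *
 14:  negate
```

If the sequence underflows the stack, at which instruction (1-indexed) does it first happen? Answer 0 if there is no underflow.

-4      -4
dup     -4 -4
mod     0
negate  0
dup     0 0
rot  — needs 3 operands, stack has 2 → underflow

6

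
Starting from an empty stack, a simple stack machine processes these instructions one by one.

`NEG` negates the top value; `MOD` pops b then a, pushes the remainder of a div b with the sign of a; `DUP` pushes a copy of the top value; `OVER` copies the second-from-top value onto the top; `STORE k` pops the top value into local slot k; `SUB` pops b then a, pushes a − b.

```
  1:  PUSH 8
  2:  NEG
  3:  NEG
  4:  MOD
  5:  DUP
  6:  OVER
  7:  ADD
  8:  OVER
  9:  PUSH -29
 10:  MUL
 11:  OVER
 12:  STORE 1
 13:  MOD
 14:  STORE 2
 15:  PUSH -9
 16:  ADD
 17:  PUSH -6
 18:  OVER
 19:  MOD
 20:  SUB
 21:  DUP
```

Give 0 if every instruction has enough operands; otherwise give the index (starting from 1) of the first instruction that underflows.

4

PUSH 8  [8]
NEG     [-8]
NEG     [8]
MOD  — needs 2 operands, stack has 1 → underflow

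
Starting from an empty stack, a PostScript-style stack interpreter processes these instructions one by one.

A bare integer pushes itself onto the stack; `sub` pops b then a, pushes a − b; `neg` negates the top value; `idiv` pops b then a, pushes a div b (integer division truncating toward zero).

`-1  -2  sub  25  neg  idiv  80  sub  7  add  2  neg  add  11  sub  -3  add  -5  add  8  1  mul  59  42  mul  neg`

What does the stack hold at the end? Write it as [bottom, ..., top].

[-94, 8, -2478]

-1    [-1]
-2    [-1, -2]
sub   [1]
25    [1, 25]
neg   [1, -25]
idiv  [0]
80    [0, 80]
sub   [-80]
7     [-80, 7]
add   [-73]
2     [-73, 2]
neg   [-73, -2]
add   [-75]
11    [-75, 11]
sub   [-86]
-3    [-86, -3]
add   [-89]
-5    [-89, -5]
add   [-94]
8     [-94, 8]
1     [-94, 8, 1]
mul   [-94, 8]
59    [-94, 8, 59]
42    [-94, 8, 59, 42]
mul   [-94, 8, 2478]
neg   [-94, 8, -2478]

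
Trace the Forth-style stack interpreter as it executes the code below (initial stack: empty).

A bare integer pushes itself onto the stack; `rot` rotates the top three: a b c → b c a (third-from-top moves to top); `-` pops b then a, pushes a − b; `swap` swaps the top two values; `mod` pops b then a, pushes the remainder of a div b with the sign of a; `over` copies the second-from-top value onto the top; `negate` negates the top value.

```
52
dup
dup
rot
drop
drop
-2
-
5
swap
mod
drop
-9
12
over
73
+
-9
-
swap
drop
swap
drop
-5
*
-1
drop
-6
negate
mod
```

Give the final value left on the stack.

-5

52     → 52
dup    → 52 52
dup    → 52 52 52
rot    → 52 52 52
drop   → 52 52
drop   → 52
-2     → 52 -2
-      → 54
5      → 54 5
swap   → 5 54
mod    → 5
drop   → (empty)
-9     → -9
12     → -9 12
over   → -9 12 -9
73     → -9 12 -9 73
+      → -9 12 64
-9     → -9 12 64 -9
-      → -9 12 73
swap   → -9 73 12
drop   → -9 73
swap   → 73 -9
drop   → 73
-5     → 73 -5
*      → -365
-1     → -365 -1
drop   → -365
-6     → -365 -6
negate → -365 6
mod    → -5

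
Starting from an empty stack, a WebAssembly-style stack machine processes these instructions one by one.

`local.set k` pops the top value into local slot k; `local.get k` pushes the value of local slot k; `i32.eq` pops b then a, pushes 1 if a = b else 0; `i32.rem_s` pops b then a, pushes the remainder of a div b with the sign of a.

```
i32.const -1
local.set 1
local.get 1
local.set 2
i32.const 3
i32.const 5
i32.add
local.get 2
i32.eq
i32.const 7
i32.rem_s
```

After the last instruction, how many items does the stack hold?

i32.const -1 → [-1]
local.set 1  → []
local.get 1  → [-1]
local.set 2  → []
i32.const 3  → [3]
i32.const 5  → [3, 5]
i32.add      → [8]
local.get 2  → [8, -1]
i32.eq       → [0]
i32.const 7  → [0, 7]
i32.rem_s    → [0]

1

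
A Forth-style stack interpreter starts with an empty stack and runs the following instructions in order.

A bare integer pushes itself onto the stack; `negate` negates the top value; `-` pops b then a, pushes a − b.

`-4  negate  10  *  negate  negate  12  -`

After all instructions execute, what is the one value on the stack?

28

-4     -> -4
negate -> 4
10     -> 4 10
*      -> 40
negate -> -40
negate -> 40
12     -> 40 12
-      -> 28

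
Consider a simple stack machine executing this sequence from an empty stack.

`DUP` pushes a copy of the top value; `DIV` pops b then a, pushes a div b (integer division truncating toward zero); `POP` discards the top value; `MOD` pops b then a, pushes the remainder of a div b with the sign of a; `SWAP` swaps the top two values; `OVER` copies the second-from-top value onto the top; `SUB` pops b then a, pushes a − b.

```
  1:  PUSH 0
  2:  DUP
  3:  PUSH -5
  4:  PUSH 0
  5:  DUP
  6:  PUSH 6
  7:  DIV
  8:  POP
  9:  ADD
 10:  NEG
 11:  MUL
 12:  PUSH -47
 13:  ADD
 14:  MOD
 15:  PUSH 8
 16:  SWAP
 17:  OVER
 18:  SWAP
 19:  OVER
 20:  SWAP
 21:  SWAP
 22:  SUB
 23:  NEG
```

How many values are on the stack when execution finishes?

PUSH 0    0
DUP       0 0
PUSH -5   0 0 -5
PUSH 0    0 0 -5 0
DUP       0 0 -5 0 0
PUSH 6    0 0 -5 0 0 6
DIV       0 0 -5 0 0
POP       0 0 -5 0
ADD       0 0 -5
NEG       0 0 5
MUL       0 0
PUSH -47  0 0 -47
ADD       0 -47
MOD       0
PUSH 8    0 8
SWAP      8 0
OVER      8 0 8
SWAP      8 8 0
OVER      8 8 0 8
SWAP      8 8 8 0
SWAP      8 8 0 8
SUB       8 8 -8
NEG       8 8 8

3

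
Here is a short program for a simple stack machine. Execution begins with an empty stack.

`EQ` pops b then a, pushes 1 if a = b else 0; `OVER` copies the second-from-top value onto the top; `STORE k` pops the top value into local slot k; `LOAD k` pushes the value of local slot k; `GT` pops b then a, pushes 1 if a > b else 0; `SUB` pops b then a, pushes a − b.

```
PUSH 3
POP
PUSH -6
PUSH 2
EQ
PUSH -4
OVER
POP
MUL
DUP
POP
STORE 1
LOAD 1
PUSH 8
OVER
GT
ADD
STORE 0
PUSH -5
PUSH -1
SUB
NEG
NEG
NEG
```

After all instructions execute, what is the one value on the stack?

4

PUSH 3  : 3
POP     : (empty)
PUSH -6 : -6
PUSH 2  : -6 2
EQ      : 0
PUSH -4 : 0 -4
OVER    : 0 -4 0
POP     : 0 -4
MUL     : 0
DUP     : 0 0
POP     : 0
STORE 1 : (empty)
LOAD 1  : 0
PUSH 8  : 0 8
OVER    : 0 8 0
GT      : 0 1
ADD     : 1
STORE 0 : (empty)
PUSH -5 : -5
PUSH -1 : -5 -1
SUB     : -4
NEG     : 4
NEG     : -4
NEG     : 4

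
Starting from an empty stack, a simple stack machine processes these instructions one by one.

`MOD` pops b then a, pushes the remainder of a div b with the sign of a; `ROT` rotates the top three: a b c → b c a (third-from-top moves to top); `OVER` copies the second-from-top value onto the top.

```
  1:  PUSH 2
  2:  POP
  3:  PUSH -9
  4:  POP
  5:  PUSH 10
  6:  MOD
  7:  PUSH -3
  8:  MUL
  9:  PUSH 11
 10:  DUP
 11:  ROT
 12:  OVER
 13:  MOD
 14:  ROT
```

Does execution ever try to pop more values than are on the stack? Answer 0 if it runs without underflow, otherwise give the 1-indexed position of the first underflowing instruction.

6

PUSH 2  : [2]
POP     : []
PUSH -9 : [-9]
POP     : []
PUSH 10 : [10]
MOD  — needs 2 operands, stack has 1 → underflow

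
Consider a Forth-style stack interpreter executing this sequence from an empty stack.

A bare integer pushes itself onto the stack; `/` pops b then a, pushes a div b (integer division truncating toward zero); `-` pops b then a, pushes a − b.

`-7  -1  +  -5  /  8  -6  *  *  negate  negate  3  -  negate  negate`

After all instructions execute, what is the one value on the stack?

-7     → -7
-1     → -7 -1
+      → -8
-5     → -8 -5
/      → 1
8      → 1 8
-6     → 1 8 -6
*      → 1 -48
*      → -48
negate → 48
negate → -48
3      → -48 3
-      → -51
negate → 51
negate → -51

-51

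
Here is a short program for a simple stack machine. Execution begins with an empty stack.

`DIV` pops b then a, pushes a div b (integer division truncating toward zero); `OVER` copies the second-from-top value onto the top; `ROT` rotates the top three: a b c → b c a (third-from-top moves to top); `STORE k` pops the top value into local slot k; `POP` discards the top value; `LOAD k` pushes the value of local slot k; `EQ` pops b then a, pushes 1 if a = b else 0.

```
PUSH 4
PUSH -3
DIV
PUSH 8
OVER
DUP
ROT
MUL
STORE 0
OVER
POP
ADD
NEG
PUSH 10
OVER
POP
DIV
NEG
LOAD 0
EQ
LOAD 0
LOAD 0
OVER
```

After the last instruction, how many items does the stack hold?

4

PUSH 4   [4]
PUSH -3  [4, -3]
DIV      [-1]
PUSH 8   [-1, 8]
OVER     [-1, 8, -1]
DUP      [-1, 8, -1, -1]
ROT      [-1, -1, -1, 8]
MUL      [-1, -1, -8]
STORE 0  [-1, -1]
OVER     [-1, -1, -1]
POP      [-1, -1]
ADD      [-2]
NEG      [2]
PUSH 10  [2, 10]
OVER     [2, 10, 2]
POP      [2, 10]
DIV      [0]
NEG      [0]
LOAD 0   [0, -8]
EQ       [0]
LOAD 0   [0, -8]
LOAD 0   [0, -8, -8]
OVER     [0, -8, -8, -8]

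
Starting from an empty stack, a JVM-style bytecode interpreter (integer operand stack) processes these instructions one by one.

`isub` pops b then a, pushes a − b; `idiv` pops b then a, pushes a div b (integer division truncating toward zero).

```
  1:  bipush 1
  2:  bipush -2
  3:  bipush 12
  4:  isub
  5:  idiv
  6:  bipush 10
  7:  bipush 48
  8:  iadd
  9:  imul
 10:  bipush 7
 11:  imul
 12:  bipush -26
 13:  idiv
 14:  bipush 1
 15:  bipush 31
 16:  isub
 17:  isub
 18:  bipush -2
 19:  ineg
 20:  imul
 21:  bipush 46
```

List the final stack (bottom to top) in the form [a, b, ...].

bipush 1   : [1]
bipush -2  : [1, -2]
bipush 12  : [1, -2, 12]
isub       : [1, -14]
idiv       : [0]
bipush 10  : [0, 10]
bipush 48  : [0, 10, 48]
iadd       : [0, 58]
imul       : [0]
bipush 7   : [0, 7]
imul       : [0]
bipush -26 : [0, -26]
idiv       : [0]
bipush 1   : [0, 1]
bipush 31  : [0, 1, 31]
isub       : [0, -30]
isub       : [30]
bipush -2  : [30, -2]
ineg       : [30, 2]
imul       : [60]
bipush 46  : [60, 46]

[60, 46]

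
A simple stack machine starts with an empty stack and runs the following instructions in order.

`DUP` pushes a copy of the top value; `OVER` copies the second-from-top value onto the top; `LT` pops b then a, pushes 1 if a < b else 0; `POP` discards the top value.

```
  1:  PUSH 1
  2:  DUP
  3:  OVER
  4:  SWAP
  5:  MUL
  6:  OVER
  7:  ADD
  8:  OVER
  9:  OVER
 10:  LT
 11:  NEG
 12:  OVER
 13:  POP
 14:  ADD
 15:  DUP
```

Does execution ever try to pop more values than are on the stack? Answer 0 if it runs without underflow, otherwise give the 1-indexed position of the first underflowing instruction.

PUSH 1 : 1
DUP    : 1 1
OVER   : 1 1 1
SWAP   : 1 1 1
MUL    : 1 1
OVER   : 1 1 1
ADD    : 1 2
OVER   : 1 2 1
OVER   : 1 2 1 2
LT     : 1 2 1
NEG    : 1 2 -1
OVER   : 1 2 -1 2
POP    : 1 2 -1
ADD    : 1 1
DUP    : 1 1 1

0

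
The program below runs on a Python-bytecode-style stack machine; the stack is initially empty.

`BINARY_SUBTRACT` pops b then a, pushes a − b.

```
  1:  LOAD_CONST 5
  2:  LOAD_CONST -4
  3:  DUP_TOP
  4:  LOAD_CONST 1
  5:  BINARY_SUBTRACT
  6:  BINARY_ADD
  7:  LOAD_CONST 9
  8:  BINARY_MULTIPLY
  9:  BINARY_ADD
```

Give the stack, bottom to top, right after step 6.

[5, -9]

LOAD_CONST 5    → 5
LOAD_CONST -4   → 5 -4
DUP_TOP         → 5 -4 -4
LOAD_CONST 1    → 5 -4 -4 1
BINARY_SUBTRACT → 5 -4 -5
BINARY_ADD      → 5 -9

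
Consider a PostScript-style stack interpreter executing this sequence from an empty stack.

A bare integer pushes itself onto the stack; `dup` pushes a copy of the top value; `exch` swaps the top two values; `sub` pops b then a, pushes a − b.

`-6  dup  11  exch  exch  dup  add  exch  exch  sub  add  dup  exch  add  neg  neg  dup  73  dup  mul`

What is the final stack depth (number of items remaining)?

3

-6   -> -6
dup  -> -6 -6
11   -> -6 -6 11
exch -> -6 11 -6
exch -> -6 -6 11
dup  -> -6 -6 11 11
add  -> -6 -6 22
exch -> -6 22 -6
exch -> -6 -6 22
sub  -> -6 -28
add  -> -34
dup  -> -34 -34
exch -> -34 -34
add  -> -68
neg  -> 68
neg  -> -68
dup  -> -68 -68
73   -> -68 -68 73
dup  -> -68 -68 73 73
mul  -> -68 -68 5329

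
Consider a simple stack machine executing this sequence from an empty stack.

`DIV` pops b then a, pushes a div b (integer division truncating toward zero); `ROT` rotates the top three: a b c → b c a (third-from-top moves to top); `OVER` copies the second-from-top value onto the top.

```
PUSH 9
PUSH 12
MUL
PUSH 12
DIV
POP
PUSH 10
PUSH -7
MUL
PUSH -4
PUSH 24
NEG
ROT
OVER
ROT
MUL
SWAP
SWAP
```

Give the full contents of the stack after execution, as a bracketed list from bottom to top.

PUSH 9  → 9
PUSH 12 → 9 12
MUL     → 108
PUSH 12 → 108 12
DIV     → 9
POP     → (empty)
PUSH 10 → 10
PUSH -7 → 10 -7
MUL     → -70
PUSH -4 → -70 -4
PUSH 24 → -70 -4 24
NEG     → -70 -4 -24
ROT     → -4 -24 -70
OVER    → -4 -24 -70 -24
ROT     → -4 -70 -24 -24
MUL     → -4 -70 576
SWAP    → -4 576 -70
SWAP    → -4 -70 576

[-4, -70, 576]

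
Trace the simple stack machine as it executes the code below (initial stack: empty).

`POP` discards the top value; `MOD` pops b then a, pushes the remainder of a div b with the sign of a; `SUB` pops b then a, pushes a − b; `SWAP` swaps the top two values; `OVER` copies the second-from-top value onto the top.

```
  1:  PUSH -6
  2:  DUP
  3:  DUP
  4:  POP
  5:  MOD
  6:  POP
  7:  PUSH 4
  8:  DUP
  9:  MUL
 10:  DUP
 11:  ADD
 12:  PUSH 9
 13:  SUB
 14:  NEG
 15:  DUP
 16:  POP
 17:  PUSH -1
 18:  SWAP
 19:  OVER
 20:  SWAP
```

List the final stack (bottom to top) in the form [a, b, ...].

[-1, -1, -23]

PUSH -6  [-6]
DUP      [-6, -6]
DUP      [-6, -6, -6]
POP      [-6, -6]
MOD      [0]
POP      []
PUSH 4   [4]
DUP      [4, 4]
MUL      [16]
DUP      [16, 16]
ADD      [32]
PUSH 9   [32, 9]
SUB      [23]
NEG      [-23]
DUP      [-23, -23]
POP      [-23]
PUSH -1  [-23, -1]
SWAP     [-1, -23]
OVER     [-1, -23, -1]
SWAP     [-1, -1, -23]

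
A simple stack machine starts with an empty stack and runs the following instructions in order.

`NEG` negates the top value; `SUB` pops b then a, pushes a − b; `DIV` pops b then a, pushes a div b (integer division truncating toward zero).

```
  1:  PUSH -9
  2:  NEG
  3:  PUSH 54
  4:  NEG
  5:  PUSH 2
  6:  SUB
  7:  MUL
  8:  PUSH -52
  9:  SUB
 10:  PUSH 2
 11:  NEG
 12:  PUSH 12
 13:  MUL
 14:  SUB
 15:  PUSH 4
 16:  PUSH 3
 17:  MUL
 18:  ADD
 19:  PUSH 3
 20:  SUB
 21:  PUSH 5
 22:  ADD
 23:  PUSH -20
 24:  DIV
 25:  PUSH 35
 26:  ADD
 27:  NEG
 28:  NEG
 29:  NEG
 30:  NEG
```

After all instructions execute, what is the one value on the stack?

PUSH -9  → [-9]
NEG      → [9]
PUSH 54  → [9, 54]
NEG      → [9, -54]
PUSH 2   → [9, -54, 2]
SUB      → [9, -56]
MUL      → [-504]
PUSH -52 → [-504, -52]
SUB      → [-452]
PUSH 2   → [-452, 2]
NEG      → [-452, -2]
PUSH 12  → [-452, -2, 12]
MUL      → [-452, -24]
SUB      → [-428]
PUSH 4   → [-428, 4]
PUSH 3   → [-428, 4, 3]
MUL      → [-428, 12]
ADD      → [-416]
PUSH 3   → [-416, 3]
SUB      → [-419]
PUSH 5   → [-419, 5]
ADD      → [-414]
PUSH -20 → [-414, -20]
DIV      → [20]
PUSH 35  → [20, 35]
ADD      → [55]
NEG      → [-55]
NEG      → [55]
NEG      → [-55]
NEG      → [55]

55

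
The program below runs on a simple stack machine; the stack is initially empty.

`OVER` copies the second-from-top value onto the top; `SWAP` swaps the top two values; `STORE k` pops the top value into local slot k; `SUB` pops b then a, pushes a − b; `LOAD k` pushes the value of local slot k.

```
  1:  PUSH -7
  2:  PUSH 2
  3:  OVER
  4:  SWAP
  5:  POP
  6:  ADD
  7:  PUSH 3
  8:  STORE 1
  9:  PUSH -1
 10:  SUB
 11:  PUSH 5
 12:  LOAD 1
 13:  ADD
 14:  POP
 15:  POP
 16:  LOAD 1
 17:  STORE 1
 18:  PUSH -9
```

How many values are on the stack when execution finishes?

PUSH -7 → -7
PUSH 2  → -7 2
OVER    → -7 2 -7
SWAP    → -7 -7 2
POP     → -7 -7
ADD     → -14
PUSH 3  → -14 3
STORE 1 → -14
PUSH -1 → -14 -1
SUB     → -13
PUSH 5  → -13 5
LOAD 1  → -13 5 3
ADD     → -13 8
POP     → -13
POP     → (empty)
LOAD 1  → 3
STORE 1 → (empty)
PUSH -9 → -9

1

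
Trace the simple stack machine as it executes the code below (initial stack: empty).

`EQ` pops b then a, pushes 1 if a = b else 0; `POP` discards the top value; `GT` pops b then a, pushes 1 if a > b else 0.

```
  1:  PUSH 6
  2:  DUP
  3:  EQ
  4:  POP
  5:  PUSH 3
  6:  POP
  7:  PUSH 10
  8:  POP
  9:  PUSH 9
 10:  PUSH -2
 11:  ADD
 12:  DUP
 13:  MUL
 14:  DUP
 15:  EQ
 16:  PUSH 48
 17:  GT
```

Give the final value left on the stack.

0

PUSH 6  : [6]
DUP     : [6, 6]
EQ      : [1]
POP     : []
PUSH 3  : [3]
POP     : []
PUSH 10 : [10]
POP     : []
PUSH 9  : [9]
PUSH -2 : [9, -2]
ADD     : [7]
DUP     : [7, 7]
MUL     : [49]
DUP     : [49, 49]
EQ      : [1]
PUSH 48 : [1, 48]
GT      : [0]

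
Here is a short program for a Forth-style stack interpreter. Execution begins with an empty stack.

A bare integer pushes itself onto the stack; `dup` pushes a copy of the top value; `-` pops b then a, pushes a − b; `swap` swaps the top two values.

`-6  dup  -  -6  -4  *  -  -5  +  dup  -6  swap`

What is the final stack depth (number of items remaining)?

3

-6    [-6]
dup   [-6, -6]
-     [0]
-6    [0, -6]
-4    [0, -6, -4]
*     [0, 24]
-     [-24]
-5    [-24, -5]
+     [-29]
dup   [-29, -29]
-6    [-29, -29, -6]
swap  [-29, -6, -29]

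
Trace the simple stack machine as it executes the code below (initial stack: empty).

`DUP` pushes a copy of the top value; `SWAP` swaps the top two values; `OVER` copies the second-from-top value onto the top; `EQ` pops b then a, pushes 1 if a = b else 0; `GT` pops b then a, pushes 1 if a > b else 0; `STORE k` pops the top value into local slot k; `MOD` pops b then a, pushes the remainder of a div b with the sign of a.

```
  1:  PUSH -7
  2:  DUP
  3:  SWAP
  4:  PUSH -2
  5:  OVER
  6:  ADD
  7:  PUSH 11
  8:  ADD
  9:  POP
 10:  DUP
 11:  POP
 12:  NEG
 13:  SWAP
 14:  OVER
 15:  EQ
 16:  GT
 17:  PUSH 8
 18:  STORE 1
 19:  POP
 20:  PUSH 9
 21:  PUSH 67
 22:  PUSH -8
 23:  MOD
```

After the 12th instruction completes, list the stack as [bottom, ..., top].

PUSH -7 : -7
DUP     : -7 -7
SWAP    : -7 -7
PUSH -2 : -7 -7 -2
OVER    : -7 -7 -2 -7
ADD     : -7 -7 -9
PUSH 11 : -7 -7 -9 11
ADD     : -7 -7 2
POP     : -7 -7
DUP     : -7 -7 -7
POP     : -7 -7
NEG     : -7 7

[-7, 7]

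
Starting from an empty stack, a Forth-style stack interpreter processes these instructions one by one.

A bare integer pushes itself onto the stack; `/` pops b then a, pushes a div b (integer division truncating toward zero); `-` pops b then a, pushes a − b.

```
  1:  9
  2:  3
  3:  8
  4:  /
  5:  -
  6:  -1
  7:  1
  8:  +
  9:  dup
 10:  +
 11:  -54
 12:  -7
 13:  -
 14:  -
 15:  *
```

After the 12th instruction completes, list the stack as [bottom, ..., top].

[9, 0, -54, -7]

9    [9]
3    [9, 3]
8    [9, 3, 8]
/    [9, 0]
-    [9]
-1   [9, -1]
1    [9, -1, 1]
+    [9, 0]
dup  [9, 0, 0]
+    [9, 0]
-54  [9, 0, -54]
-7   [9, 0, -54, -7]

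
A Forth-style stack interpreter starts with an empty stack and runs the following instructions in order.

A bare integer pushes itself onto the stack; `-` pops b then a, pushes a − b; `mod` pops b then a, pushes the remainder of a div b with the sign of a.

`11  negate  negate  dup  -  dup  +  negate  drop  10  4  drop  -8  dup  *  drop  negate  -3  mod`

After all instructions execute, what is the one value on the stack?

-1

11     → [11]
negate → [-11]
negate → [11]
dup    → [11, 11]
-      → [0]
dup    → [0, 0]
+      → [0]
negate → [0]
drop   → []
10     → [10]
4      → [10, 4]
drop   → [10]
-8     → [10, -8]
dup    → [10, -8, -8]
*      → [10, 64]
drop   → [10]
negate → [-10]
-3     → [-10, -3]
mod    → [-1]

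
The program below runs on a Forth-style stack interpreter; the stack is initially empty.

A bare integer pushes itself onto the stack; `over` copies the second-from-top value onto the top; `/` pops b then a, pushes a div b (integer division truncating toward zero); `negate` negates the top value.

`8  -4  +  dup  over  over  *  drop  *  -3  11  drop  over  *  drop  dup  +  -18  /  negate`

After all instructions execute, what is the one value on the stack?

1

8       [8]
-4      [8, -4]
+       [4]
dup     [4, 4]
over    [4, 4, 4]
over    [4, 4, 4, 4]
*       [4, 4, 16]
drop    [4, 4]
*       [16]
-3      [16, -3]
11      [16, -3, 11]
drop    [16, -3]
over    [16, -3, 16]
*       [16, -48]
drop    [16]
dup     [16, 16]
+       [32]
-18     [32, -18]
/       [-1]
negate  [1]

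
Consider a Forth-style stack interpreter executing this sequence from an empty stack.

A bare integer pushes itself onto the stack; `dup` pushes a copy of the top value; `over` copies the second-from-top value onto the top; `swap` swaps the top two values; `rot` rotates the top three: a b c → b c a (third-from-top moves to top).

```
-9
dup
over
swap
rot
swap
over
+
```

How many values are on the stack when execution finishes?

-9    -9
dup   -9 -9
over  -9 -9 -9
swap  -9 -9 -9
rot   -9 -9 -9
swap  -9 -9 -9
over  -9 -9 -9 -9
+     -9 -9 -18

3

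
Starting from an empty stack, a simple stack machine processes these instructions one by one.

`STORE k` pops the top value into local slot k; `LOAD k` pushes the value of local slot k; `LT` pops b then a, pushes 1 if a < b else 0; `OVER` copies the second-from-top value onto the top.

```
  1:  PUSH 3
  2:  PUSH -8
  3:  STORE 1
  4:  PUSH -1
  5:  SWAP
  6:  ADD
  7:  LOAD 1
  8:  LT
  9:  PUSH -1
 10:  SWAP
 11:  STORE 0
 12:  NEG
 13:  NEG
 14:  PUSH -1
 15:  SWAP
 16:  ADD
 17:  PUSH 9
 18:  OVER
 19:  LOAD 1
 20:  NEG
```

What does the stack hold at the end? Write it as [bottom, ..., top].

[-2, 9, -2, 8]

PUSH 3  -> [3]
PUSH -8 -> [3, -8]
STORE 1 -> [3]
PUSH -1 -> [3, -1]
SWAP    -> [-1, 3]
ADD     -> [2]
LOAD 1  -> [2, -8]
LT      -> [0]
PUSH -1 -> [0, -1]
SWAP    -> [-1, 0]
STORE 0 -> [-1]
NEG     -> [1]
NEG     -> [-1]
PUSH -1 -> [-1, -1]
SWAP    -> [-1, -1]
ADD     -> [-2]
PUSH 9  -> [-2, 9]
OVER    -> [-2, 9, -2]
LOAD 1  -> [-2, 9, -2, -8]
NEG     -> [-2, 9, -2, 8]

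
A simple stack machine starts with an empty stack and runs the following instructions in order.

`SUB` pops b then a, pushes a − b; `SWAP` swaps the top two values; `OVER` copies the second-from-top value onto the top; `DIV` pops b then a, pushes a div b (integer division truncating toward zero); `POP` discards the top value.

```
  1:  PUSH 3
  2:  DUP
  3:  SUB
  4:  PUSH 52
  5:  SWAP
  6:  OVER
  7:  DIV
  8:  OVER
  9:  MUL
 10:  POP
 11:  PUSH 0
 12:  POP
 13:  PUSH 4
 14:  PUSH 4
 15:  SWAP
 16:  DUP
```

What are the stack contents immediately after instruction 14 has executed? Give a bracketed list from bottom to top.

[52, 4, 4]

PUSH 3  → 3
DUP     → 3 3
SUB     → 0
PUSH 52 → 0 52
SWAP    → 52 0
OVER    → 52 0 52
DIV     → 52 0
OVER    → 52 0 52
MUL     → 52 0
POP     → 52
PUSH 0  → 52 0
POP     → 52
PUSH 4  → 52 4
PUSH 4  → 52 4 4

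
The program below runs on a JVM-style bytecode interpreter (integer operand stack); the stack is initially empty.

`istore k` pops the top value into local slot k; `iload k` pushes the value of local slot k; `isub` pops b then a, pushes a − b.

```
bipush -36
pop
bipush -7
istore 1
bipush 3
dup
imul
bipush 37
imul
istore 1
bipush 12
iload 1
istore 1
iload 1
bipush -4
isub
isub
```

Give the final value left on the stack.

-325

bipush -36  [-36]
pop         []
bipush -7   [-7]
istore 1    []
bipush 3    [3]
dup         [3, 3]
imul        [9]
bipush 37   [9, 37]
imul        [333]
istore 1    []
bipush 12   [12]
iload 1     [12, 333]
istore 1    [12]
iload 1     [12, 333]
bipush -4   [12, 333, -4]
isub        [12, 337]
isub        [-325]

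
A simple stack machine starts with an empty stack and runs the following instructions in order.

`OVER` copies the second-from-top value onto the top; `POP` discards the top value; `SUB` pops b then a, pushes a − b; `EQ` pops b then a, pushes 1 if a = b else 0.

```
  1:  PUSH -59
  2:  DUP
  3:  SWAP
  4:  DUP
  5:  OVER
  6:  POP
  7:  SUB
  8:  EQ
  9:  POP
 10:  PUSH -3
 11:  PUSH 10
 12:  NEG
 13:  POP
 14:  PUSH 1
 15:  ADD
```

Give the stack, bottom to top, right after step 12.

[-3, -10]

PUSH -59 : [-59]
DUP      : [-59, -59]
SWAP     : [-59, -59]
DUP      : [-59, -59, -59]
OVER     : [-59, -59, -59, -59]
POP      : [-59, -59, -59]
SUB      : [-59, 0]
EQ       : [0]
POP      : []
PUSH -3  : [-3]
PUSH 10  : [-3, 10]
NEG      : [-3, -10]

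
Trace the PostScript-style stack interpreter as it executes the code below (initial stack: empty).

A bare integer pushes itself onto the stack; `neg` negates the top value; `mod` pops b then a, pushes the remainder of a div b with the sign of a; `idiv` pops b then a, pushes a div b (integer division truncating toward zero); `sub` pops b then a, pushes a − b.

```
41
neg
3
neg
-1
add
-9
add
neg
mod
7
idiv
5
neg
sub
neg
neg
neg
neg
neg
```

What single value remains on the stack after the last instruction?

-5

41   : 41
neg  : -41
3    : -41 3
neg  : -41 -3
-1   : -41 -3 -1
add  : -41 -4
-9   : -41 -4 -9
add  : -41 -13
neg  : -41 13
mod  : -2
7    : -2 7
idiv : 0
5    : 0 5
neg  : 0 -5
sub  : 5
neg  : -5
neg  : 5
neg  : -5
neg  : 5
neg  : -5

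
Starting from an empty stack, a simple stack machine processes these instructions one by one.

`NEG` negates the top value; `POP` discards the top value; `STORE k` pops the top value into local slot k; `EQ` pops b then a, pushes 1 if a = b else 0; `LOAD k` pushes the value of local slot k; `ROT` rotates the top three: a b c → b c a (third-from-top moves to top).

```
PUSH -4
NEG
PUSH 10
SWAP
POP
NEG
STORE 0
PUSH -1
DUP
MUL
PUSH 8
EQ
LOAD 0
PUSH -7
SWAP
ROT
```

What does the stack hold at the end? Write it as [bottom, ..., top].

PUSH -4 : [-4]
NEG     : [4]
PUSH 10 : [4, 10]
SWAP    : [10, 4]
POP     : [10]
NEG     : [-10]
STORE 0 : []
PUSH -1 : [-1]
DUP     : [-1, -1]
MUL     : [1]
PUSH 8  : [1, 8]
EQ      : [0]
LOAD 0  : [0, -10]
PUSH -7 : [0, -10, -7]
SWAP    : [0, -7, -10]
ROT     : [-7, -10, 0]

[-7, -10, 0]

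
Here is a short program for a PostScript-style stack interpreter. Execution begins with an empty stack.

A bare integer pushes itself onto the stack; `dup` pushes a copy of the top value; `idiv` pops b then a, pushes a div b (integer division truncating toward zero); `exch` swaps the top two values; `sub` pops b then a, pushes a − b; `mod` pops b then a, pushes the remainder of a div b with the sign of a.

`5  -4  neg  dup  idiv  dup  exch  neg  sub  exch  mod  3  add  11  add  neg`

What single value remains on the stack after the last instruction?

-16

5    -> 5
-4   -> 5 -4
neg  -> 5 4
dup  -> 5 4 4
idiv -> 5 1
dup  -> 5 1 1
exch -> 5 1 1
neg  -> 5 1 -1
sub  -> 5 2
exch -> 2 5
mod  -> 2
3    -> 2 3
add  -> 5
11   -> 5 11
add  -> 16
neg  -> -16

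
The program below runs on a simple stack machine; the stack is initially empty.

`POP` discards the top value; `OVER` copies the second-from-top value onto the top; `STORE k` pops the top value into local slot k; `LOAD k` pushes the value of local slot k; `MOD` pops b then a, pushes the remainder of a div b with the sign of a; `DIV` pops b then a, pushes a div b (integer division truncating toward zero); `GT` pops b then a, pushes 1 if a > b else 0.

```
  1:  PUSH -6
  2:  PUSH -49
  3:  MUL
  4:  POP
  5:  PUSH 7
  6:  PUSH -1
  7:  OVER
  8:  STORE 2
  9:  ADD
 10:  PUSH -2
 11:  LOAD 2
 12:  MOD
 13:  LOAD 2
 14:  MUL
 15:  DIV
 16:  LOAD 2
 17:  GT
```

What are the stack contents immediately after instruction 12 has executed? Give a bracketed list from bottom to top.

PUSH -6  -> -6
PUSH -49 -> -6 -49
MUL      -> 294
POP      -> (empty)
PUSH 7   -> 7
PUSH -1  -> 7 -1
OVER     -> 7 -1 7
STORE 2  -> 7 -1
ADD      -> 6
PUSH -2  -> 6 -2
LOAD 2   -> 6 -2 7
MOD      -> 6 -2

[6, -2]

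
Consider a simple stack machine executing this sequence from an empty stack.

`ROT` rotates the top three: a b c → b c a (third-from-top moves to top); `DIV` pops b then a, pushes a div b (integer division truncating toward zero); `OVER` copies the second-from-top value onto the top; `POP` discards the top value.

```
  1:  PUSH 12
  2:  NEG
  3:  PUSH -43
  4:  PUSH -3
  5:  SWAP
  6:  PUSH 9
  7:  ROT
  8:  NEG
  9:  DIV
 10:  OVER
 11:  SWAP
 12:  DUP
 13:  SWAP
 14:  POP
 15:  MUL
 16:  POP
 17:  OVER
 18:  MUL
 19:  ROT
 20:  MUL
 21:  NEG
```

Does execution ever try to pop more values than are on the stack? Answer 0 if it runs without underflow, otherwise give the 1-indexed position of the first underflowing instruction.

19

PUSH 12  : 12
NEG      : -12
PUSH -43 : -12 -43
PUSH -3  : -12 -43 -3
SWAP     : -12 -3 -43
PUSH 9   : -12 -3 -43 9
ROT      : -12 -43 9 -3
NEG      : -12 -43 9 3
DIV      : -12 -43 3
OVER     : -12 -43 3 -43
SWAP     : -12 -43 -43 3
DUP      : -12 -43 -43 3 3
SWAP     : -12 -43 -43 3 3
POP      : -12 -43 -43 3
MUL      : -12 -43 -129
POP      : -12 -43
OVER     : -12 -43 -12
MUL      : -12 516
ROT  — needs 3 operands, stack has 2 → underflow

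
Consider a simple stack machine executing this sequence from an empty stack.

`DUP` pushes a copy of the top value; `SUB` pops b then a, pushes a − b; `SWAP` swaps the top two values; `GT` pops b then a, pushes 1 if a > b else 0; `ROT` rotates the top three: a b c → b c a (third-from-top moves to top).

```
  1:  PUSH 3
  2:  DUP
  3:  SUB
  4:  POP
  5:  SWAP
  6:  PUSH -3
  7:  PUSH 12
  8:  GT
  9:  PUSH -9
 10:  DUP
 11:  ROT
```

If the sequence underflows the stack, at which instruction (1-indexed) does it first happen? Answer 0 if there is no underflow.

PUSH 3 → [3]
DUP    → [3, 3]
SUB    → [0]
POP    → []
SWAP  — needs 2 operands, stack has 0 → underflow

5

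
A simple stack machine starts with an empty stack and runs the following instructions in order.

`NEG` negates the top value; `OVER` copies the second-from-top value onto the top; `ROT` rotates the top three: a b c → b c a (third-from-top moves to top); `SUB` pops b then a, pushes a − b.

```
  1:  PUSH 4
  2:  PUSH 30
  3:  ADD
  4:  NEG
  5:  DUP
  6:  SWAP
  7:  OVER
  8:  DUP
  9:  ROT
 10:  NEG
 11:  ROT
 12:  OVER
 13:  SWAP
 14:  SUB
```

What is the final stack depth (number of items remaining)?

4

PUSH 4  → 4
PUSH 30 → 4 30
ADD     → 34
NEG     → -34
DUP     → -34 -34
SWAP    → -34 -34
OVER    → -34 -34 -34
DUP     → -34 -34 -34 -34
ROT     → -34 -34 -34 -34
NEG     → -34 -34 -34 34
ROT     → -34 -34 34 -34
OVER    → -34 -34 34 -34 34
SWAP    → -34 -34 34 34 -34
SUB     → -34 -34 34 68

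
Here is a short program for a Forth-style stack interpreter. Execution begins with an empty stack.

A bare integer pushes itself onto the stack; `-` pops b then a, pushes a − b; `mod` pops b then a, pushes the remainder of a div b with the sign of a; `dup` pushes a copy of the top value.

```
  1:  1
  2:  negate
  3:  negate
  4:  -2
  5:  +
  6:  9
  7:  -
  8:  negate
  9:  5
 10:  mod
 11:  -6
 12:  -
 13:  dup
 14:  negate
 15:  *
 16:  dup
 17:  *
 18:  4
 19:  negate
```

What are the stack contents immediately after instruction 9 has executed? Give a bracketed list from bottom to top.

[10, 5]

1      → [1]
negate → [-1]
negate → [1]
-2     → [1, -2]
+      → [-1]
9      → [-1, 9]
-      → [-10]
negate → [10]
5      → [10, 5]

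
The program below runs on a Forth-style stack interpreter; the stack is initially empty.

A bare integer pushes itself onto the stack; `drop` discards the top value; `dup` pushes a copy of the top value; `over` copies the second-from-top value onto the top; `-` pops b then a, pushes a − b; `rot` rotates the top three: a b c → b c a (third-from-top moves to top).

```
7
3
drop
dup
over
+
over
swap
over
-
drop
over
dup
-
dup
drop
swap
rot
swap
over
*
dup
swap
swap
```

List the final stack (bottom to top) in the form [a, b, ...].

7    : [7]
3    : [7, 3]
drop : [7]
dup  : [7, 7]
over : [7, 7, 7]
+    : [7, 14]
over : [7, 14, 7]
swap : [7, 7, 14]
over : [7, 7, 14, 7]
-    : [7, 7, 7]
drop : [7, 7]
over : [7, 7, 7]
dup  : [7, 7, 7, 7]
-    : [7, 7, 0]
dup  : [7, 7, 0, 0]
drop : [7, 7, 0]
swap : [7, 0, 7]
rot  : [0, 7, 7]
swap : [0, 7, 7]
over : [0, 7, 7, 7]
*    : [0, 7, 49]
dup  : [0, 7, 49, 49]
swap : [0, 7, 49, 49]
swap : [0, 7, 49, 49]

[0, 7, 49, 49]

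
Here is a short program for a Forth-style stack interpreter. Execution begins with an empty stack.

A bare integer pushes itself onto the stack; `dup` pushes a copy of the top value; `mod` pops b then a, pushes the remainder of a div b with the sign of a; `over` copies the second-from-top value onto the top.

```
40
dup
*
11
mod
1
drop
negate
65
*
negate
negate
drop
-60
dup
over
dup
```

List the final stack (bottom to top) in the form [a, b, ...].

[-60, -60, -60, -60]

40      40
dup     40 40
*       1600
11      1600 11
mod     5
1       5 1
drop    5
negate  -5
65      -5 65
*       -325
negate  325
negate  -325
drop    (empty)
-60     -60
dup     -60 -60
over    -60 -60 -60
dup     -60 -60 -60 -60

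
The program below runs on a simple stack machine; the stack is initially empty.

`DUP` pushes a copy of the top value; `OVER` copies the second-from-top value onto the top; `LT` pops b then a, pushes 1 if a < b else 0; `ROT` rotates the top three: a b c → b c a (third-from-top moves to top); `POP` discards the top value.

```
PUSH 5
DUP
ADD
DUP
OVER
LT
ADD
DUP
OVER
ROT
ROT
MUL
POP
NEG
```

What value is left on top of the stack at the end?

PUSH 5  [5]
DUP     [5, 5]
ADD     [10]
DUP     [10, 10]
OVER    [10, 10, 10]
LT      [10, 0]
ADD     [10]
DUP     [10, 10]
OVER    [10, 10, 10]
ROT     [10, 10, 10]
ROT     [10, 10, 10]
MUL     [10, 100]
POP     [10]
NEG     [-10]

-10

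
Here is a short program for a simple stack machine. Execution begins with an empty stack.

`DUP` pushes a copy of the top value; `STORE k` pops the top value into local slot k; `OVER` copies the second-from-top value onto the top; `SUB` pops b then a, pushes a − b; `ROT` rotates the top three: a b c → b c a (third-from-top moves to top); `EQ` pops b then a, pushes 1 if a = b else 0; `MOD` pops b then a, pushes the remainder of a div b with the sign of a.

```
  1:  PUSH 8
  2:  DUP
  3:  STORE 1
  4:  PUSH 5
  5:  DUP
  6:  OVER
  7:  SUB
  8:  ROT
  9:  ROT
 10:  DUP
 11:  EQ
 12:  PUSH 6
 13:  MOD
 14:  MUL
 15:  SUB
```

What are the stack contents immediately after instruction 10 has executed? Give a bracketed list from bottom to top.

[0, 8, 5, 5]

PUSH 8  -> [8]
DUP     -> [8, 8]
STORE 1 -> [8]
PUSH 5  -> [8, 5]
DUP     -> [8, 5, 5]
OVER    -> [8, 5, 5, 5]
SUB     -> [8, 5, 0]
ROT     -> [5, 0, 8]
ROT     -> [0, 8, 5]
DUP     -> [0, 8, 5, 5]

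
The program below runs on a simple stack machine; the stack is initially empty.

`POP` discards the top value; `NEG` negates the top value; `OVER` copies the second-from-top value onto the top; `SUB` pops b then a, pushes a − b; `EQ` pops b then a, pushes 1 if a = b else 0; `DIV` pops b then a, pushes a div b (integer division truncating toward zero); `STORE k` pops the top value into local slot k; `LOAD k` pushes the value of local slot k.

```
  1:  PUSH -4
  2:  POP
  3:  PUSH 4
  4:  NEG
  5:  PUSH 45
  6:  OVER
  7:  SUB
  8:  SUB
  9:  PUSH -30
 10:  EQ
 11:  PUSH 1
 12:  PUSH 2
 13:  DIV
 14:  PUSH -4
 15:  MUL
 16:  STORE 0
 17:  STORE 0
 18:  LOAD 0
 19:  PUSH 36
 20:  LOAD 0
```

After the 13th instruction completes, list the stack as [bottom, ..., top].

PUSH -4  → [-4]
POP      → []
PUSH 4   → [4]
NEG      → [-4]
PUSH 45  → [-4, 45]
OVER     → [-4, 45, -4]
SUB      → [-4, 49]
SUB      → [-53]
PUSH -30 → [-53, -30]
EQ       → [0]
PUSH 1   → [0, 1]
PUSH 2   → [0, 1, 2]
DIV      → [0, 0]

[0, 0]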